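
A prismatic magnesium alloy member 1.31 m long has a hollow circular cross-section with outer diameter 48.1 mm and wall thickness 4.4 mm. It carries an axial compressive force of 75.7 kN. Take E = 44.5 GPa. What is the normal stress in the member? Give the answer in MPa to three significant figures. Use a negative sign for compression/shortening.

-125 MPa

A = 604.1 mm².
σ = N/A = -75700/604.1 = -125.3 MPa.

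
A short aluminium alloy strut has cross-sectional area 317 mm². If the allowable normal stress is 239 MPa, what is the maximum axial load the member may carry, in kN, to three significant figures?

75.8 kN

P_max = σ_allow · A = 239 · 317 = 75760 N = 75.76 kN.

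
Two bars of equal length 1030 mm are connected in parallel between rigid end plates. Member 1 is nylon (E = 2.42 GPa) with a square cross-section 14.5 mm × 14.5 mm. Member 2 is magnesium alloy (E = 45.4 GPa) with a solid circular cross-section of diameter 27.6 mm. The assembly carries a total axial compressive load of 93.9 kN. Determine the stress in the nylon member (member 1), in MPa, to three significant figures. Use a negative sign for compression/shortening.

A_1 = 210.2 mm².
A_2 = 598.3 mm².
Equal strain + equilibrium ⇒ each member carries load in proportion to AE: A₁E₁ = 508800 N, A₂E₂ = 27160000 N, ΣAE = 27670000 N.
σ₁ = P·E₁/ΣAE = -93900·2420/27670000 = -8.212 MPa.

-8.21 MPa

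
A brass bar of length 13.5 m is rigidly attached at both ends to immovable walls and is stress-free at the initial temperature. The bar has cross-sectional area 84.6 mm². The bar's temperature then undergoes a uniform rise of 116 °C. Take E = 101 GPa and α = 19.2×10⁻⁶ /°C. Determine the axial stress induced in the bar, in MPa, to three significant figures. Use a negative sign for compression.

Free thermal expansion αLΔT = 19.2e-6 · 13500 · 116 = 30.07 mm.
The walls impose strain ε = −(30.07)/13500 = -2.2272e-03; σ = Eε = 101000 · -2.2272e-03 = -224.9 MPa.

-225 MPa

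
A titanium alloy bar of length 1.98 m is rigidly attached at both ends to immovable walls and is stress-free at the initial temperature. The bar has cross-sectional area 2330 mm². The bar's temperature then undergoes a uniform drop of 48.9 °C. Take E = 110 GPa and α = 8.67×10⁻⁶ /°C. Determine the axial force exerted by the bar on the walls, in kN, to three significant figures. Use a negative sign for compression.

Free thermal expansion αLΔT = 8.67e-6 · 1980 · -48.9 = -0.8394 mm.
The walls impose strain ε = −(-0.8394)/1980 = 4.2396e-04; σ = Eε = 110000 · 4.2396e-04 = 46.64 MPa.
Wall reaction R = σ·A = 46.64·2330 = 108700 N = 108.7 kN.

109 kN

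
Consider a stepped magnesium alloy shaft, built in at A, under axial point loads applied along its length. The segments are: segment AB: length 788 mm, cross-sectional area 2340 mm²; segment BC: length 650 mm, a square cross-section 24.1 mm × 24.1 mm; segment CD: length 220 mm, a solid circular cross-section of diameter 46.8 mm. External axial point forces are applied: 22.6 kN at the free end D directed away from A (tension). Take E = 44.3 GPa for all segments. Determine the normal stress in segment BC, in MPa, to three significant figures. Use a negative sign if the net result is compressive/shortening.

38.9 MPa

Internal axial forces (sectioning from the free end, tension +): N_CD = 22.6 kN, N_BC = 22.6 kN, N_AB = 22.6 kN.
A_BC = 580.8 mm².
σ_BC = N_BC/A_BC = 22600/580.8 = 38.91 MPa.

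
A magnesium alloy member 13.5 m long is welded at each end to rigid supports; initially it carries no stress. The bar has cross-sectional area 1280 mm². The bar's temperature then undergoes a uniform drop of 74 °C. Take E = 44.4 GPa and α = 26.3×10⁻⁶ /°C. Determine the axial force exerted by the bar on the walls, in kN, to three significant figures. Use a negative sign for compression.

111 kN

Free thermal expansion αLΔT = 26.3e-6 · 13500 · -74 = -26.27 mm.
The walls impose strain ε = −(-26.27)/13500 = 1.9462e-03; σ = Eε = 44400 · 1.9462e-03 = 86.41 MPa.
Wall reaction R = σ·A = 86.41·1280 = 110600 N = 110.6 kN.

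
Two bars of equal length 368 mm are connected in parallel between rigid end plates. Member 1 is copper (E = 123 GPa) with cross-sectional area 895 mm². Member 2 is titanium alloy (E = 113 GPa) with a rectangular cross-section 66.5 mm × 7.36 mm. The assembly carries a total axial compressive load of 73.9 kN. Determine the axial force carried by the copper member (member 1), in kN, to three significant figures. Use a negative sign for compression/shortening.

-49.2 kN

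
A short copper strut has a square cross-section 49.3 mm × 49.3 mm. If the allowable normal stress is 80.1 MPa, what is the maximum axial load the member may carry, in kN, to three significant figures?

A = 2430 mm².
P_max = σ_allow · A = 80.1 · 2430 = 194700 N = 194.7 kN.

195 kN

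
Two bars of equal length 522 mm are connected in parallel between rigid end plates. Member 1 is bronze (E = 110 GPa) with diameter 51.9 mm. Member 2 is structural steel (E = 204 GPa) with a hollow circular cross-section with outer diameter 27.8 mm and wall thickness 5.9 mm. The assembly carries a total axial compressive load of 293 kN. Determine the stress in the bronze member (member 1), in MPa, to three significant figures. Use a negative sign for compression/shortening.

A_1 = 2116 mm².
A_2 = 405.9 mm².
Equal strain + equilibrium ⇒ each member carries load in proportion to AE: A₁E₁ = 232700000 N, A₂E₂ = 82810000 N, ΣAE = 315500000 N.
σ₁ = P·E₁/ΣAE = -293000·110000/315500000 = -102.1 MPa.

-102 MPa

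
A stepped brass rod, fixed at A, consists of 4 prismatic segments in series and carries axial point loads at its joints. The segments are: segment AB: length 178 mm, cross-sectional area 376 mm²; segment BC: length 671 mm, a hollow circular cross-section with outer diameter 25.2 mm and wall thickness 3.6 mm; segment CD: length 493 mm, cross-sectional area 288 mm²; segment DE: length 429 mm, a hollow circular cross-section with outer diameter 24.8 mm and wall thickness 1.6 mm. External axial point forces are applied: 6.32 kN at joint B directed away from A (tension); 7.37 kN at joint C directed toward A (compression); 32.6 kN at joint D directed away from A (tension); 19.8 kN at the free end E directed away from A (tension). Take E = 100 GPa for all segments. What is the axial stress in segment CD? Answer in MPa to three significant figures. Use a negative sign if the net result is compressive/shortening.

Internal axial forces (sectioning from the free end, tension +): N_DE = 19.8 kN, N_CD = 52.4 kN, N_BC = 45.03 kN, N_AB = 51.35 kN.
σ_CD = N_CD/A_CD = 52400/288 = 181.9 MPa.

182 MPa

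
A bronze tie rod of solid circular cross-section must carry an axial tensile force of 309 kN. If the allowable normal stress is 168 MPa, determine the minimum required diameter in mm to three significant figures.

Required area A ≥ P/σ_allow = 309000/168 = 1839 mm².
For a solid circular section, d ≥ √(4A/π) = 48.39 mm.

48.4 mm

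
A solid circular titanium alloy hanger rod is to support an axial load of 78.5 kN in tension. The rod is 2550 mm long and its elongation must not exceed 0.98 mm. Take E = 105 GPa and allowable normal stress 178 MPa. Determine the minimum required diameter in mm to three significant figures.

Required area A ≥ P/σ_allow = 78500/178 = 441 mm².
For a solid circular section, d ≥ √(4A/π) = 23.7 mm.
Elongation limit: A ≥ PL/(Eδ_allow) = 78500·2550/(105000·0.98) = 1945 mm² ⇒ d ≥ 49.77 mm.
The elongation limit governs.

49.8 mm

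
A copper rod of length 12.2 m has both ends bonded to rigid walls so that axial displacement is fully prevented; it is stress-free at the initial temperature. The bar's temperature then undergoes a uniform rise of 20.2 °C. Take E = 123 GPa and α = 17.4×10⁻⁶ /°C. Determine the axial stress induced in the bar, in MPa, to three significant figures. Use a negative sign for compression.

-43.2 MPa

Free thermal expansion αLΔT = 17.4e-6 · 12200 · 20.2 = 4.288 mm.
The walls impose strain ε = −(4.288)/12200 = -3.5148e-04; σ = Eε = 123000 · -3.5148e-04 = -43.23 MPa.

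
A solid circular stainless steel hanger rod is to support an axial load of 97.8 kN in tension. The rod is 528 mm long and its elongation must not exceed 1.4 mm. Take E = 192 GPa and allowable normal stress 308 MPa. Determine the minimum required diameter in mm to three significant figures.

Required area A ≥ P/σ_allow = 97800/308 = 317.5 mm².
For a solid circular section, d ≥ √(4A/π) = 20.11 mm.
Elongation limit: A ≥ PL/(Eδ_allow) = 97800·528/(192000·1.4) = 192.1 mm² ⇒ d ≥ 15.64 mm.
The stress limit governs.

20.1 mm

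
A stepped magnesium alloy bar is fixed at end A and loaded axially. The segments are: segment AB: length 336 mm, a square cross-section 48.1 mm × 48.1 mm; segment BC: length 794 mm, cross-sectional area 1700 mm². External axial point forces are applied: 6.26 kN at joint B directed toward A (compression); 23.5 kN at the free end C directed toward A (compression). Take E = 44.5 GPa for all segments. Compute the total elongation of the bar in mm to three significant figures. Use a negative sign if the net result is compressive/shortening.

-0.344 mm

Internal axial forces (sectioning from the free end, tension +): N_BC = -23.5 kN, N_AB = -29.76 kN.
A_AB = 2314 mm².
δ_AB = -29760·336/(2314·44500) = -0.09712 mm
δ_BC = -23500·794/(1700·44500) = -0.2466 mm
δ = Σδ_i = -0.3438 mm.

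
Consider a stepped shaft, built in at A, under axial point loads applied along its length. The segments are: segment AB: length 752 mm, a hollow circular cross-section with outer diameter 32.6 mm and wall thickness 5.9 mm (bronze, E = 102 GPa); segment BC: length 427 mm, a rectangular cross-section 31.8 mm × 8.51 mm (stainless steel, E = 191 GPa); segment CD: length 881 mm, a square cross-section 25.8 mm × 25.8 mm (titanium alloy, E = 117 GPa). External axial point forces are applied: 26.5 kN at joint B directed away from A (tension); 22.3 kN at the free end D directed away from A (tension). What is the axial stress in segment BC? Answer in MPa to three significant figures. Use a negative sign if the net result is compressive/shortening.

82.4 MPa

Internal axial forces (sectioning from the free end, tension +): N_CD = 22.3 kN, N_BC = 22.3 kN, N_AB = 48.8 kN.
A_BC = 270.6 mm².
σ_BC = N_BC/A_BC = 22300/270.6 = 82.4 MPa.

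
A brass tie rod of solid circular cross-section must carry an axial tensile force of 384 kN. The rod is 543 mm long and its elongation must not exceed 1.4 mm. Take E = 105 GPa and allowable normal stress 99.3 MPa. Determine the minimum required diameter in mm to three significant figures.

Required area A ≥ P/σ_allow = 384000/99.3 = 3867 mm².
For a solid circular section, d ≥ √(4A/π) = 70.17 mm.
Elongation limit: A ≥ PL/(Eδ_allow) = 384000·543/(105000·1.4) = 1418 mm² ⇒ d ≥ 42.5 mm.
The stress limit governs.

70.2 mm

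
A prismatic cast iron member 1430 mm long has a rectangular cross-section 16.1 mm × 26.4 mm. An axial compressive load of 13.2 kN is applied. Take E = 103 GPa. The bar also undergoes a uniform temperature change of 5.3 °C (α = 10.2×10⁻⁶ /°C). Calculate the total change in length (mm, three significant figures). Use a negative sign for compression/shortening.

-0.354 mm

A = 425 mm².
δ_mech = NL/(AE) = -13200·1430/(425·103000) = -0.4312 mm.
δ_thermal = αLΔT = 10.2e-6·1430·5.3 = 0.07731 mm.
δ = δ_mech + δ_thermal = -0.3539 mm.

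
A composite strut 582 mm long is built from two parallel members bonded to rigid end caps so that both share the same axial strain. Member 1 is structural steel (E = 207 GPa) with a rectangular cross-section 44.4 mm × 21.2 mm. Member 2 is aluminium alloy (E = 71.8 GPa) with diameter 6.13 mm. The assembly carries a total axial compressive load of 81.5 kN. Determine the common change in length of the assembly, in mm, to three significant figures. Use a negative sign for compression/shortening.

-0.241 mm

A_1 = 941.3 mm².
A_2 = 29.51 mm².
Equal strain + equilibrium ⇒ each member carries load in proportion to AE: A₁E₁ = 194800000 N, A₂E₂ = 2119000 N, ΣAE = 197000000 N.
δ = PL/ΣAE = -81500·582/197000000 = -0.2408 mm.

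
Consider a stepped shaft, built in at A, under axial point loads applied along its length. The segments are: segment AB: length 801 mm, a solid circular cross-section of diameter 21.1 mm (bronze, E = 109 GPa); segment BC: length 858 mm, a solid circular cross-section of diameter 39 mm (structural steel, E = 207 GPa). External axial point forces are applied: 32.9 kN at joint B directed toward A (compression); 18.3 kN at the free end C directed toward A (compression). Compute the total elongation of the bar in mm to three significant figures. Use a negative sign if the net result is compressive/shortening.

-1.14 mm

Internal axial forces (sectioning from the free end, tension +): N_BC = -18.3 kN, N_AB = -51.2 kN.
A_AB = 349.7 mm².
A_BC = 1195 mm².
δ_AB = -51200·801/(349.7·109000) = -1.076 mm
δ_BC = -18300·858/(1195·207000) = -0.0635 mm
δ = Σδ_i = -1.14 mm.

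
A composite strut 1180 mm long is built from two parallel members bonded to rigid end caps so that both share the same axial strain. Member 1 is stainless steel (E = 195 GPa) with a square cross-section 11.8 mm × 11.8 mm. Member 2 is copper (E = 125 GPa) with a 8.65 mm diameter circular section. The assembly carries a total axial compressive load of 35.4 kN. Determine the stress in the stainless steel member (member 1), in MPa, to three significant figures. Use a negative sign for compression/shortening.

-200 MPa

A_1 = 139.2 mm².
A_2 = 58.77 mm².
Equal strain + equilibrium ⇒ each member carries load in proportion to AE: A₁E₁ = 27150000 N, A₂E₂ = 7346000 N, ΣAE = 34500000 N.
σ₁ = P·E₁/ΣAE = -35400·195000/34500000 = -200.1 MPa.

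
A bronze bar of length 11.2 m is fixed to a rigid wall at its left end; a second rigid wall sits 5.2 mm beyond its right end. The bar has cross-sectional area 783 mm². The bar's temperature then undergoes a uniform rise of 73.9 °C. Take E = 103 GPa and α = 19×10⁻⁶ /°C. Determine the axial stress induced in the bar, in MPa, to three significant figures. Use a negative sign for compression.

-96.8 MPa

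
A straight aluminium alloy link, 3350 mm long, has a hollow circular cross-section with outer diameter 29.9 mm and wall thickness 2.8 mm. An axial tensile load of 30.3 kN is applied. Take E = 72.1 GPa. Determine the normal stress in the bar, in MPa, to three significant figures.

A = 238.4 mm².
σ = N/A = 30300/238.4 = 127.1 MPa.

127 MPa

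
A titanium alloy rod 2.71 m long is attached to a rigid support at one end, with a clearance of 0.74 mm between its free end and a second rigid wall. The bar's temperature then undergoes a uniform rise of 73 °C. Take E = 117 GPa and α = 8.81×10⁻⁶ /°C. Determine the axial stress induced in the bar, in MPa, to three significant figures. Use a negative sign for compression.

-43.3 MPa

Free thermal expansion αLΔT = 8.81e-6 · 2710 · 73 = 1.743 mm.
The walls engage after the gap closes; constrained expansion = 1.743 − 0.74 = 1.003 mm.
The walls impose strain ε = −(1.003)/2710 = -3.7007e-04; σ = Eε = 117000 · -3.7007e-04 = -43.3 MPa.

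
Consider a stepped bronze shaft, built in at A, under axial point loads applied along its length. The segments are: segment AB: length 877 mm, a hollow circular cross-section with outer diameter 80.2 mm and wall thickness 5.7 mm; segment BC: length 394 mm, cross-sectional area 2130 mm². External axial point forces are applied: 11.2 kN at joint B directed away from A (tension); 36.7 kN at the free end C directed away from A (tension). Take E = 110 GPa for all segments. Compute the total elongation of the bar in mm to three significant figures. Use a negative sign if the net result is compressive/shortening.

0.348 mm

Internal axial forces (sectioning from the free end, tension +): N_BC = 36.7 kN, N_AB = 47.9 kN.
A_AB = 1334 mm².
δ_AB = 47900·877/(1334·110000) = 0.2863 mm
δ_BC = 36700·394/(2130·110000) = 0.06171 mm
δ = Σδ_i = 0.348 mm.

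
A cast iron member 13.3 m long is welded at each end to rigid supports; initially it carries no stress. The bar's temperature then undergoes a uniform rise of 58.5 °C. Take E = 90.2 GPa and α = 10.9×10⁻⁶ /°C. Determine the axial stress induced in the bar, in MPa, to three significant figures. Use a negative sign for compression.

-57.5 MPa

Free thermal expansion αLΔT = 10.9e-6 · 13300 · 58.5 = 8.481 mm.
The walls impose strain ε = −(8.481)/13300 = -6.3765e-04; σ = Eε = 90200 · -6.3765e-04 = -57.52 MPa.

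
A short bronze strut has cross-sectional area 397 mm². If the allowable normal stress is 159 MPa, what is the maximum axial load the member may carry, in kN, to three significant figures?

63.1 kN

P_max = σ_allow · A = 159 · 397 = 63120 N = 63.12 kN.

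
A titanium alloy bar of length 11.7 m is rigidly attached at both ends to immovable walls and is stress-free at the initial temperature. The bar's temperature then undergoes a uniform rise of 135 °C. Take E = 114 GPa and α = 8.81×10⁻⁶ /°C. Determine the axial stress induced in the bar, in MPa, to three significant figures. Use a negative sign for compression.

-136 MPa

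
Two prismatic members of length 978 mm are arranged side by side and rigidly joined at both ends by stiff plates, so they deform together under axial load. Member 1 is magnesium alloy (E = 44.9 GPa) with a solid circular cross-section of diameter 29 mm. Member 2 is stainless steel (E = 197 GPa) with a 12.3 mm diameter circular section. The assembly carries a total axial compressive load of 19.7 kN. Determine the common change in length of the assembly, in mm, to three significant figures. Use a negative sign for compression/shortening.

A_1 = 660.5 mm².
A_2 = 118.8 mm².
Equal strain + equilibrium ⇒ each member carries load in proportion to AE: A₁E₁ = 29660000 N, A₂E₂ = 23410000 N, ΣAE = 53070000 N.
δ = PL/ΣAE = -19700·978/53070000 = -0.3631 mm.

-0.363 mm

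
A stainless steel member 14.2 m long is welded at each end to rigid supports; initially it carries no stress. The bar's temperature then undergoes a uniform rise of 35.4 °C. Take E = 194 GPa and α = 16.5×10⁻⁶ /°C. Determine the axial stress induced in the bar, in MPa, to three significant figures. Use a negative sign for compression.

-113 MPa

Free thermal expansion αLΔT = 16.5e-6 · 14200 · 35.4 = 8.294 mm.
The walls impose strain ε = −(8.294)/14200 = -5.8410e-04; σ = Eε = 194000 · -5.8410e-04 = -113.3 MPa.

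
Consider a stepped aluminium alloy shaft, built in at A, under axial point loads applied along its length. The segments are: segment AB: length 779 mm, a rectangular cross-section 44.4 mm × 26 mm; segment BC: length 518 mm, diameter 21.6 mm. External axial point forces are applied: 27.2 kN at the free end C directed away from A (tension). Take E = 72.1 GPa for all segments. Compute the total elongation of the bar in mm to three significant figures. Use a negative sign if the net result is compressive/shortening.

Internal axial forces (sectioning from the free end, tension +): N_BC = 27.2 kN, N_AB = 27.2 kN.
A_AB = 1154 mm².
A_BC = 366.4 mm².
δ_AB = 27200·779/(1154·72100) = 0.2546 mm
δ_BC = 27200·518/(366.4·72100) = 0.5333 mm
δ = Σδ_i = 0.7879 mm.

0.788 mm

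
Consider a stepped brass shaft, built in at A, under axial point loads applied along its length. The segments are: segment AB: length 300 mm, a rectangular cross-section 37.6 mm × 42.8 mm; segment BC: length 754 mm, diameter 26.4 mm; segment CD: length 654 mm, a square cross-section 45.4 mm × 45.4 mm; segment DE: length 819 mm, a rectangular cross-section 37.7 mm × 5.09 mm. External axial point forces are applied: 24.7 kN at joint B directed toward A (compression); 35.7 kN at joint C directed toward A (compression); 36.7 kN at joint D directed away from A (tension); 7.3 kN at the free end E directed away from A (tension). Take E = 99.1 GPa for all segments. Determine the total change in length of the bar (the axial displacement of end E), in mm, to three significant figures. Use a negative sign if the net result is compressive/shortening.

Internal axial forces (sectioning from the free end, tension +): N_DE = 7.3 kN, N_CD = 44 kN, N_BC = 8.3 kN, N_AB = -16.4 kN.
A_AB = 1609 mm².
A_BC = 547.4 mm².
A_CD = 2061 mm².
A_DE = 191.9 mm².
δ_AB = -16400·300/(1609·99100) = -0.03085 mm
δ_BC = 8300·754/(547.4·99100) = 0.1154 mm
δ_CD = 44000·654/(2061·99100) = 0.1409 mm
δ_DE = 7300·819/(191.9·99100) = 0.3144 mm
δ = Σδ_i = 0.5398 mm.

0.540 mm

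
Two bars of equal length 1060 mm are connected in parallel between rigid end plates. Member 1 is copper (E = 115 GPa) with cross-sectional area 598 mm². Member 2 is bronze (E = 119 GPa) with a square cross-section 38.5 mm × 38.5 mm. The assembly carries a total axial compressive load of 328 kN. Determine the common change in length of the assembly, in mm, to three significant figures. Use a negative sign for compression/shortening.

-1.42 mm

A_2 = 1482 mm².
Equal strain + equilibrium ⇒ each member carries load in proportion to AE: A₁E₁ = 68770000 N, A₂E₂ = 176400000 N, ΣAE = 245200000 N.
δ = PL/ΣAE = -328000·1060/245200000 = -1.418 mm.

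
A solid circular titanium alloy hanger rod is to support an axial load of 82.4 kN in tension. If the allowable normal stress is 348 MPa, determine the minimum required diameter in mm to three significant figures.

Required area A ≥ P/σ_allow = 82400/348 = 236.8 mm².
For a solid circular section, d ≥ √(4A/π) = 17.36 mm.

17.4 mm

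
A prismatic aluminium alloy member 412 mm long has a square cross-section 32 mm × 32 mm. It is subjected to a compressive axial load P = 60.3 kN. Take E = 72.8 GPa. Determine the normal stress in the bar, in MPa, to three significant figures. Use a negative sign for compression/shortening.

-58.9 MPa

A = 1024 mm².
σ = N/A = -60300/1024 = -58.89 MPa.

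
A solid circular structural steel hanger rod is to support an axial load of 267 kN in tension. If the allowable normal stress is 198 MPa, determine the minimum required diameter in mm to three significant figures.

Required area A ≥ P/σ_allow = 267000/198 = 1348 mm².
For a solid circular section, d ≥ √(4A/π) = 41.44 mm.

41.4 mm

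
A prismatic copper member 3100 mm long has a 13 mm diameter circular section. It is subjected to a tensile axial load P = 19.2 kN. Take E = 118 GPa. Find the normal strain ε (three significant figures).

0.00123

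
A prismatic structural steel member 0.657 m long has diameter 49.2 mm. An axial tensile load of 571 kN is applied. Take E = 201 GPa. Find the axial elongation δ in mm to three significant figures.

A = 1901 mm².
δ_mech = NL/(AE) = 571000·657/(1901·201000) = 0.9817 mm.

0.982 mm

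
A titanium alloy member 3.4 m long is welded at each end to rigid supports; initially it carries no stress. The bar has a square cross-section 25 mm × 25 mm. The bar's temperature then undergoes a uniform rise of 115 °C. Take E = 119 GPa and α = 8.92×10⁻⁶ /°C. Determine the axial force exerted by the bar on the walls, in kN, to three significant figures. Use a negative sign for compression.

Free thermal expansion αLΔT = 8.92e-6 · 3400 · 115 = 3.488 mm.
The walls impose strain ε = −(3.488)/3400 = -1.0258e-03; σ = Eε = 119000 · -1.0258e-03 = -122.1 MPa.
Wall reaction R = σ·A = -122.1·625 = -76290 N = -76.29 kN.

-76.3 kN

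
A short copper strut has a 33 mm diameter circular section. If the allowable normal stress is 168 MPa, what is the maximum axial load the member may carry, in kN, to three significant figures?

A = 855.3 mm².
P_max = σ_allow · A = 168 · 855.3 = 143700 N = 143.7 kN.

144 kN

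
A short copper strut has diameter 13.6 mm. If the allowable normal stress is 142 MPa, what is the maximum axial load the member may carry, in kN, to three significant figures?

A = 145.3 mm².
P_max = σ_allow · A = 142 · 145.3 = 20630 N = 20.63 kN.

20.6 kN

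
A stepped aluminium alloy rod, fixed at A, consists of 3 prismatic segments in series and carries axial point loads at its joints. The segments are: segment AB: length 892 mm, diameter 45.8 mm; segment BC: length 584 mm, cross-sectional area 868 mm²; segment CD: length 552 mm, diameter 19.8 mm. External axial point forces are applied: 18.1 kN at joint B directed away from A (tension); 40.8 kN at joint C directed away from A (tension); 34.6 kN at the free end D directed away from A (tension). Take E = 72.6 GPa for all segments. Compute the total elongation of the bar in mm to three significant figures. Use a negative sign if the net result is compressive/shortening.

Internal axial forces (sectioning from the free end, tension +): N_CD = 34.6 kN, N_BC = 75.4 kN, N_AB = 93.5 kN.
A_AB = 1647 mm².
A_CD = 307.9 mm².
δ_AB = 93500·892/(1647·72600) = 0.6973 mm
δ_BC = 75400·584/(868·72600) = 0.6988 mm
δ_CD = 34600·552/(307.9·72600) = 0.8544 mm
δ = Σδ_i = 2.25 mm.

2.25 mm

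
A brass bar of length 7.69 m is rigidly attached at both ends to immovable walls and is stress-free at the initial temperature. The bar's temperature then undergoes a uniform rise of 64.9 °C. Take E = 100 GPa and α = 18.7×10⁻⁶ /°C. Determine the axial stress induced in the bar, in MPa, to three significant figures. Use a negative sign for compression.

Free thermal expansion αLΔT = 18.7e-6 · 7690 · 64.9 = 9.333 mm.
The walls impose strain ε = −(9.333)/7690 = -1.2136e-03; σ = Eε = 100000 · -1.2136e-03 = -121.4 MPa.

-121 MPa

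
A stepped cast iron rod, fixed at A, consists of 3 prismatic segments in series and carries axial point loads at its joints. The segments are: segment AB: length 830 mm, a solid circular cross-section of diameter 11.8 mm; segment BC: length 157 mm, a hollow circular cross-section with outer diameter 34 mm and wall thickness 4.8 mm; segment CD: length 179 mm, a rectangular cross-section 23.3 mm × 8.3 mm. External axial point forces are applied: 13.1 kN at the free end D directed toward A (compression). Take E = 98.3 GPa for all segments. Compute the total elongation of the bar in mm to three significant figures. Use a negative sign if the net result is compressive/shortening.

-1.18 mm

Internal axial forces (sectioning from the free end, tension +): N_CD = -13.1 kN, N_BC = -13.1 kN, N_AB = -13.1 kN.
A_AB = 109.4 mm².
A_BC = 440.3 mm².
A_CD = 193.4 mm².
δ_AB = -13100·830/(109.4·98300) = -1.011 mm
δ_BC = -13100·157/(440.3·98300) = -0.04752 mm
δ_CD = -13100·179/(193.4·98300) = -0.1233 mm
δ = Σδ_i = -1.182 mm.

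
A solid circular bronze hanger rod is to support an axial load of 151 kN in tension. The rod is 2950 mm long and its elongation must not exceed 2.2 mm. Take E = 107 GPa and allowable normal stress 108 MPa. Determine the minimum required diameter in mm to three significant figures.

49.1 mm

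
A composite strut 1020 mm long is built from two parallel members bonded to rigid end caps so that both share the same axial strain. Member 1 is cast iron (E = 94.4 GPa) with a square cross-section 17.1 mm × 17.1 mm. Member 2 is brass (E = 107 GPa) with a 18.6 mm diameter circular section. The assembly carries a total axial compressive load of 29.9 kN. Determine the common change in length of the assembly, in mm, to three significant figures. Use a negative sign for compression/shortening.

-0.538 mm

A_1 = 292.4 mm².
A_2 = 271.7 mm².
Equal strain + equilibrium ⇒ each member carries load in proportion to AE: A₁E₁ = 27600000 N, A₂E₂ = 29070000 N, ΣAE = 56680000 N.
δ = PL/ΣAE = -29900·1020/56680000 = -0.5381 mm.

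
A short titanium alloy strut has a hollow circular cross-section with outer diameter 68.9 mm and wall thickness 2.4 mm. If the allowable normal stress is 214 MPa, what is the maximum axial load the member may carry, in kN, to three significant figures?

A = 501.4 mm².
P_max = σ_allow · A = 214 · 501.4 = 107300 N = 107.3 kN.

107 kN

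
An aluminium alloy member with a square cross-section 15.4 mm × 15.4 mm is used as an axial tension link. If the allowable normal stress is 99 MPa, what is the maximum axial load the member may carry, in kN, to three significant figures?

23.5 kN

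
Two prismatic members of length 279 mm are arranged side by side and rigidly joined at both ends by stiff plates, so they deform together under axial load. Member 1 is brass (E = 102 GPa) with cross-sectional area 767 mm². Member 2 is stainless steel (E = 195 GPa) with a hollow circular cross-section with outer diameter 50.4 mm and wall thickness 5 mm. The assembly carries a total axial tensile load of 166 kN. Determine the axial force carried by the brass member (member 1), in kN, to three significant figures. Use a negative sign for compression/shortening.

A_2 = 713.1 mm².
Equal strain + equilibrium ⇒ each member carries load in proportion to AE: A₁E₁ = 78230000 N, A₂E₂ = 139100000 N, ΣAE = 217300000 N.
F₁ = P·A₁E₁/ΣAE = 166000·78230000/217300000 = 59770 N.

59.8 kN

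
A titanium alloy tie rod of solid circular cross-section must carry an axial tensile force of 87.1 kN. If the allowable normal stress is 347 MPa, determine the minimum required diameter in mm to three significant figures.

Required area A ≥ P/σ_allow = 87100/347 = 251 mm².
For a solid circular section, d ≥ √(4A/π) = 17.88 mm.

17.9 mm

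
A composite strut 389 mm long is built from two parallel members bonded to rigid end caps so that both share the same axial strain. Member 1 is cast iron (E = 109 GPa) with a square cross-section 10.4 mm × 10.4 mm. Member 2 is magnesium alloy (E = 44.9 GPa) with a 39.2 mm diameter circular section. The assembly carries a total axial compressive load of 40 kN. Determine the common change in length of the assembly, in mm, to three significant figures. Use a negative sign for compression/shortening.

A_1 = 108.2 mm².
A_2 = 1207 mm².
Equal strain + equilibrium ⇒ each member carries load in proportion to AE: A₁E₁ = 11790000 N, A₂E₂ = 54190000 N, ΣAE = 65980000 N.
δ = PL/ΣAE = -40000·389/65980000 = -0.2358 mm.

-0.236 mm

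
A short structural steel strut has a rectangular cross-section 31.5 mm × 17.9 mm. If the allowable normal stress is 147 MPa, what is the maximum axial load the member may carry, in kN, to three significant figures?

82.9 kN

A = 563.8 mm².
P_max = σ_allow · A = 147 · 563.8 = 82890 N = 82.89 kN.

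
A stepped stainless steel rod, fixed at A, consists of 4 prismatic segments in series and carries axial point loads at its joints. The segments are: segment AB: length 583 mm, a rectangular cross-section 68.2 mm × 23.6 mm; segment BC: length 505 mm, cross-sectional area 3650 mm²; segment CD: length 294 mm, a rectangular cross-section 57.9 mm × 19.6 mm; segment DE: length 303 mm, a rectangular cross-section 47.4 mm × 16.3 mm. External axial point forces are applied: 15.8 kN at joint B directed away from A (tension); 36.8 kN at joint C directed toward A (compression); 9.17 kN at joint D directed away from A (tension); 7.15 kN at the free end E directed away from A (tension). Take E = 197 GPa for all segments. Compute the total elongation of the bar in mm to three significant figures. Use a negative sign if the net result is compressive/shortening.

Internal axial forces (sectioning from the free end, tension +): N_DE = 7.15 kN, N_CD = 16.32 kN, N_BC = -20.48 kN, N_AB = -4.68 kN.
A_AB = 1610 mm².
A_CD = 1135 mm².
A_DE = 772.6 mm².
δ_AB = -4680·583/(1610·197000) = -0.008605 mm
δ_BC = -20480·505/(3650·197000) = -0.01438 mm
δ_CD = 16320·294/(1135·197000) = 0.02146 mm
δ_DE = 7150·303/(772.6·197000) = 0.01423 mm
δ = Σδ_i = 0.01271 mm.

0.0127 mm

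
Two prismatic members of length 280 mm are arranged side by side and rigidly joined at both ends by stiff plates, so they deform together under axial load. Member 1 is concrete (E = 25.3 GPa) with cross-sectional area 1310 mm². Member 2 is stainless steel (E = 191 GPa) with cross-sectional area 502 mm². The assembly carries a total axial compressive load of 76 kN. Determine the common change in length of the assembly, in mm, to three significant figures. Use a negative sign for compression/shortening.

Equal strain + equilibrium ⇒ each member carries load in proportion to AE: A₁E₁ = 33140000 N, A₂E₂ = 95880000 N, ΣAE = 129000000 N.
δ = PL/ΣAE = -76000·280/129000000 = -0.1649 mm.

-0.165 mm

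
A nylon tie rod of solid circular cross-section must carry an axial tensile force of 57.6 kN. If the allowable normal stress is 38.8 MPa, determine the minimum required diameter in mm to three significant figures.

43.5 mm

Required area A ≥ P/σ_allow = 57600/38.8 = 1485 mm².
For a solid circular section, d ≥ √(4A/π) = 43.48 mm.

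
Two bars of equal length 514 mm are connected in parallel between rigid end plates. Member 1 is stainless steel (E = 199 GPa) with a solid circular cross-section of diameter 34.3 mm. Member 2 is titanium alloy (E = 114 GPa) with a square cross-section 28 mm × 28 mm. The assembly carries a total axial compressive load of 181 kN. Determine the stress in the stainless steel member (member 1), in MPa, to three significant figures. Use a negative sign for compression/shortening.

-132 MPa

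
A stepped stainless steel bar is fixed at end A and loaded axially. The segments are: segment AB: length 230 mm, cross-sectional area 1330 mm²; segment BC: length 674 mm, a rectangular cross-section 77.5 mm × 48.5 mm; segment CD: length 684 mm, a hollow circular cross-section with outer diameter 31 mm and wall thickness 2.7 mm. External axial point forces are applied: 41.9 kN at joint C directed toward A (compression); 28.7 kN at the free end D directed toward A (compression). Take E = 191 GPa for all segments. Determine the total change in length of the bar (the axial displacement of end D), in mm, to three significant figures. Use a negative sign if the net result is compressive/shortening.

-0.558 mm

Internal axial forces (sectioning from the free end, tension +): N_CD = -28.7 kN, N_BC = -70.6 kN, N_AB = -70.6 kN.
A_BC = 3759 mm².
A_CD = 240 mm².
δ_AB = -70600·230/(1330·191000) = -0.06392 mm
δ_BC = -70600·674/(3759·191000) = -0.06628 mm
δ_CD = -28700·684/(240·191000) = -0.4282 mm
δ = Σδ_i = -0.5584 mm.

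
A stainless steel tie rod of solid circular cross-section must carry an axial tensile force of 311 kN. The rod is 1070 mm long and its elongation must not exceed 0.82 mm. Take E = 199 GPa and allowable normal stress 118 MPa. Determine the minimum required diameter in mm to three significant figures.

57.9 mm

Required area A ≥ P/σ_allow = 311000/118 = 2636 mm².
For a solid circular section, d ≥ √(4A/π) = 57.93 mm.
Elongation limit: A ≥ PL/(Eδ_allow) = 311000·1070/(199000·0.82) = 2039 mm² ⇒ d ≥ 50.96 mm.
The stress limit governs.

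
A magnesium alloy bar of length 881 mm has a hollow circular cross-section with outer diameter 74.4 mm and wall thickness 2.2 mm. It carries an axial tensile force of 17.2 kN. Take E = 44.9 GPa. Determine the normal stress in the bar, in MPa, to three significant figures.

34.5 MPa

A = 499 mm².
σ = N/A = 17200/499 = 34.47 MPa.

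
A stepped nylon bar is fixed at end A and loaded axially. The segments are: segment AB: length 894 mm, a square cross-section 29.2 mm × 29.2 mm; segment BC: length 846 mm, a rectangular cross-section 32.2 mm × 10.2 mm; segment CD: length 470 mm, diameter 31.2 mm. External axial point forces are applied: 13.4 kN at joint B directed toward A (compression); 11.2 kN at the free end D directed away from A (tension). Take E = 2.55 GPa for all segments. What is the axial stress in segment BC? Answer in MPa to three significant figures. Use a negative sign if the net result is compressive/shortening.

34.1 MPa

Internal axial forces (sectioning from the free end, tension +): N_CD = 11.2 kN, N_BC = 11.2 kN, N_AB = -2.2 kN.
A_BC = 328.4 mm².
σ_BC = N_BC/A_BC = 11200/328.4 = 34.1 MPa.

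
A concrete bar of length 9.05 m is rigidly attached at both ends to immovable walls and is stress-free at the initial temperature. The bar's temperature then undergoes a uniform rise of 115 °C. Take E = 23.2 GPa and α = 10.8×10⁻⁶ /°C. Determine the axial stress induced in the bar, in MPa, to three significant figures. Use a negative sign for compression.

Free thermal expansion αLΔT = 10.8e-6 · 9050 · 115 = 11.24 mm.
The walls impose strain ε = −(11.24)/9050 = -1.2420e-03; σ = Eε = 23200 · -1.2420e-03 = -28.81 MPa.

-28.8 MPa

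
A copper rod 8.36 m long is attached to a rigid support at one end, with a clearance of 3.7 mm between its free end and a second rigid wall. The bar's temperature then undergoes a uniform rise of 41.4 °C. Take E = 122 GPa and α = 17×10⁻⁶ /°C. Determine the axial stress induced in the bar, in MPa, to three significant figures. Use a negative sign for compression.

Free thermal expansion αLΔT = 17e-6 · 8360 · 41.4 = 5.884 mm.
The walls engage after the gap closes; constrained expansion = 5.884 − 3.7 = 2.184 mm.
The walls impose strain ε = −(2.184)/8360 = -2.6122e-04; σ = Eε = 122000 · -2.6122e-04 = -31.87 MPa.

-31.9 MPa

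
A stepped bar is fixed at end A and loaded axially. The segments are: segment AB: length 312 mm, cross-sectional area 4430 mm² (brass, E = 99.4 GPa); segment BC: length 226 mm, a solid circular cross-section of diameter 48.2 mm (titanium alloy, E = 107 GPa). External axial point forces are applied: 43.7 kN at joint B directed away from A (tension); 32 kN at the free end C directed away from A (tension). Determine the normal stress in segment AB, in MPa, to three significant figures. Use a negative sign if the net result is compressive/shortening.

17.1 MPa

Internal axial forces (sectioning from the free end, tension +): N_BC = 32 kN, N_AB = 75.7 kN.
σ_AB = N_AB/A_AB = 75700/4430 = 17.09 MPa.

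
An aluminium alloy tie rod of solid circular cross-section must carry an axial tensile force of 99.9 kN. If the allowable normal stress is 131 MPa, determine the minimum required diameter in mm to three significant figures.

31.2 mm

Required area A ≥ P/σ_allow = 99900/131 = 762.6 mm².
For a solid circular section, d ≥ √(4A/π) = 31.16 mm.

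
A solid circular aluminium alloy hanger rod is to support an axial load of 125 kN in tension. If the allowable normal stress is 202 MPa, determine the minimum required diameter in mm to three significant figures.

28.1 mm

Required area A ≥ P/σ_allow = 125000/202 = 618.8 mm².
For a solid circular section, d ≥ √(4A/π) = 28.07 mm.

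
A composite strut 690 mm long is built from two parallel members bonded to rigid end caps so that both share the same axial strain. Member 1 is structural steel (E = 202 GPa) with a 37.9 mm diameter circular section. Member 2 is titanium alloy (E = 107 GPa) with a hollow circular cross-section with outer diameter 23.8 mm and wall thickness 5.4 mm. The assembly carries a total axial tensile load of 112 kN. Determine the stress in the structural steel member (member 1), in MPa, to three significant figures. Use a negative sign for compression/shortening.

86.6 MPa

A_1 = 1128 mm².
A_2 = 312.1 mm².
Equal strain + equilibrium ⇒ each member carries load in proportion to AE: A₁E₁ = 227900000 N, A₂E₂ = 33400000 N, ΣAE = 261300000 N.
σ₁ = P·E₁/ΣAE = 112000·202000/261300000 = 86.59 MPa.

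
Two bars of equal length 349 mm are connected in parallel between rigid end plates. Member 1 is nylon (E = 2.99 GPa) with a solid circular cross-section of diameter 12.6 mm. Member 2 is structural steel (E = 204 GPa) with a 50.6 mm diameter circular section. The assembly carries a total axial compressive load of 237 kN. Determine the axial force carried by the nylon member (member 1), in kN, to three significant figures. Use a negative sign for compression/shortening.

A_1 = 124.7 mm².
A_2 = 2011 mm².
Equal strain + equilibrium ⇒ each member carries load in proportion to AE: A₁E₁ = 372800 N, A₂E₂ = 410200000 N, ΣAE = 410600000 N.
F₁ = P·A₁E₁/ΣAE = -237000·372800/410600000 = -215.2 N.

-0.215 kN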